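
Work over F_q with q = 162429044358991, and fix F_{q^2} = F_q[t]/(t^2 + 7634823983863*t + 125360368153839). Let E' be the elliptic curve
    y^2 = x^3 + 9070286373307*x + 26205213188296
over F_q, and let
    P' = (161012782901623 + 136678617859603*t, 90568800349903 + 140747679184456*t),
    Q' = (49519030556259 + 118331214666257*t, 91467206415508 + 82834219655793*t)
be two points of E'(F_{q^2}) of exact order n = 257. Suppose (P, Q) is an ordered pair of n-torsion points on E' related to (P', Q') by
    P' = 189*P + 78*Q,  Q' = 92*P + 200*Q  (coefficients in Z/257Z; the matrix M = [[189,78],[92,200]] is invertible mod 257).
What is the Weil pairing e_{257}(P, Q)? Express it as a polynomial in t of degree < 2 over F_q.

34081160137987 + 40029960088714*t

Alternating bilinearity on E[257] (values in mu_{257} in F_{162429044358991^2}) gives e(P',Q') = e(P,Q)^det(M).
Hence e(P,Q) = e(P',Q')^{163} where 163 = 41^{-1} mod 257.
Build f_{257,P'} and f_{257,Q'} via the 9-bit ladder of 257=100000001_2; evaluate at shifted divisors; quotient in F_{162429044358991^2}.
The quotient is 90448254702798 + 75906860565989*t.
Raise to 163: e(P,Q) = 34081160137987 + 40029960088714*t in mu_{257}.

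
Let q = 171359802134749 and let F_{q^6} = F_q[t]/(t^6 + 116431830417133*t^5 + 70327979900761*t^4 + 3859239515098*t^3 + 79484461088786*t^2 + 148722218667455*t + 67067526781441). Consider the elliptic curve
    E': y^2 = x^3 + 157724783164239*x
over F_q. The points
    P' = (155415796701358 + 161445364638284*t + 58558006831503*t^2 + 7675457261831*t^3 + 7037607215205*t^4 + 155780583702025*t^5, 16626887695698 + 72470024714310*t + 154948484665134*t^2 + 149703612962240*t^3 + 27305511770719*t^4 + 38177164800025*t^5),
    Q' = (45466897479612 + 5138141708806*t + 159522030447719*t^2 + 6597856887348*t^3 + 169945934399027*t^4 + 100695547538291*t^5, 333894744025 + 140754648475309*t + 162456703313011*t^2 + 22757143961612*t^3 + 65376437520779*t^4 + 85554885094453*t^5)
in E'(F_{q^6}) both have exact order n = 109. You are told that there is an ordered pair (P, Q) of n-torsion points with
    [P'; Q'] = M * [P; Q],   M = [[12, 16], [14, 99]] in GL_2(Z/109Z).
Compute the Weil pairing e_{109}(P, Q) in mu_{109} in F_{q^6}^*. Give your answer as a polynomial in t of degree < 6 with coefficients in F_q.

111013320847878 + 166479970461891*t + 107357678327843*t^2 + 100268750447242*t^3 + 24949598658582*t^4 + 75241060767360*t^5

e_{109}(aP+bQ,cP+dQ) = e_{109}(P,Q)^(ad-bc); with (a,b,c,d)=(12,16,14,99) this gives the det-109 law.
det M = 12*99 - 16*14 = 964 = 92 (mod 109); 92^{-1} = 32 (mod 109).
Miller loop for e_{109} over F_{171359802134749^6}: bits of 109 = 1101101; 6 double steps + 4 add steps, l/v at each.
f_P(D_Q)/f_Q(D_P) = 85389223936533 + 65169444533273*t + 87544475059858*t^2 + 149565165902043*t^3 + 130077926023645*t^4 + 139553074340142*t^5.
Raise to 32: e(P,Q) = 111013320847878 + 166479970461891*t + 107357678327843*t^2 + 100268750447242*t^3 + 24949598658582*t^4 + 75241060767360*t^5 in mu_{109}.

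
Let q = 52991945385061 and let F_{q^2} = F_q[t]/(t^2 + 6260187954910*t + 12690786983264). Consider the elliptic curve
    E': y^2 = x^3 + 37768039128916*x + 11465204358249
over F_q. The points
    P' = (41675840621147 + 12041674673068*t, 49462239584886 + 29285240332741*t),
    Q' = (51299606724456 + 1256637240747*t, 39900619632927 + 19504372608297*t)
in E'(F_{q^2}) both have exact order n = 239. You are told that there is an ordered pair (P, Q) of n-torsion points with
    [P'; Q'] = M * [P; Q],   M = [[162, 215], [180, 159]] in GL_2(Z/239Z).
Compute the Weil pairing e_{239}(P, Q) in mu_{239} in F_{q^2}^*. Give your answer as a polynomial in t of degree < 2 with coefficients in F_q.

37369452419336 + 50959476604090*t

Since e_{239}(P,P)=e_{239}(Q,Q)=1 and e_{239}(Q,P)=e_{239}(P,Q)^{-1}, expanding e_{239}(162*P + 215*Q,180*P + 159*Q) leaves e(P,Q)^det(M).
Hence e(P,Q) = e(P',Q')^{73} where 73 = 203^{-1} mod 239.
8-bit Miller (11101111) on E'/F_{52991945385061} with a'=37768039128916, b'=11465204358249: accumulate tangent/chord ratios at Q'+S and P'+S'.
The quotient is 12536400403726 + 52413997120039*t.
Hence e(P,Q) = 37369452419336 + 50959476604090*t in F_{52991945385061^2}^*.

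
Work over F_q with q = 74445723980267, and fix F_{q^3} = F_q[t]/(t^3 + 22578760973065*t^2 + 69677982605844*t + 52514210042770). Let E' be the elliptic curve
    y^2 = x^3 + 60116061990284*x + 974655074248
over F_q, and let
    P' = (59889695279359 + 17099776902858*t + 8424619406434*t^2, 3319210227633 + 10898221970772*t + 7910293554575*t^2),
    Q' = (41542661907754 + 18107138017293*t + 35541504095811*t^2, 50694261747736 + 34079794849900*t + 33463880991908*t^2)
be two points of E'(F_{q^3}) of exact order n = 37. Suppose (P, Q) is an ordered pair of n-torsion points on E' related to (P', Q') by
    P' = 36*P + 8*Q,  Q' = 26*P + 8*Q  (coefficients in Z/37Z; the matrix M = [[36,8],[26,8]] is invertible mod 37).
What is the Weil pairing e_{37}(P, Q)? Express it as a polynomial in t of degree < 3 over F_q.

Alternating bilinearity on E[37] (values in mu_{37} in F_{74445723980267^3}) gives e(P',Q') = e(P,Q)^det(M).
So e_{37}(P,Q) = e_{37}(P',Q')^{31}, since 6*31 = 1 mod 37.
n = 37 = (100101)_2 (6 bits, wt 3); accumulate f_{37,P'}(Q'+S)/f_{37,P'}(S) along the 5-step ladder.
So e_{37}(P',Q') = 60609701482761 + 61795166242261*t + 69602713301747*t^2.
Finally e_{37}(P,Q) = 44070332387657 + 42437832413640*t + 25027537376264*t^2.

44070332387657 + 42437832413640*t + 25027537376264*t^2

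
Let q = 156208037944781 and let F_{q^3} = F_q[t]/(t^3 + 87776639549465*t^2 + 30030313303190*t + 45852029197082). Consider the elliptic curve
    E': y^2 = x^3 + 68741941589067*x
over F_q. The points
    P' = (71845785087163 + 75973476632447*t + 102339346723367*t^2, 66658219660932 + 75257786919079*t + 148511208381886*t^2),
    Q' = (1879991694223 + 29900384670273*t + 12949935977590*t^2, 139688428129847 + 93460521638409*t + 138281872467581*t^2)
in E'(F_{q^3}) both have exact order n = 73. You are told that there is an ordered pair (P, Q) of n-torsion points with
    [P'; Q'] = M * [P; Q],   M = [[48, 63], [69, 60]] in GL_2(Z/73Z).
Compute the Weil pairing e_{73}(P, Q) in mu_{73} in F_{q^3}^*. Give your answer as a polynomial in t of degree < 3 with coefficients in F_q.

41457541217530 + 111770085739046*t + 99100009817053*t^2

The 73-Weil pairing on E[73] over F_{156208037944781} is alternating-bilinear: e_{73}(P',Q') = e_{73}(P,Q)^det(M).
det M = 48*60 - 63*69 = -1467 = 66 (mod 73); 66^{-1} = 52 (mod 73).
Build f_{73,P'} and f_{73,Q'} via the 7-bit ladder of 73=1001001_2; evaluate at shifted divisors; quotient in F_{156208037944781^3}.
The quotient is 37310949538206 + 83622472345623*t + 127997999332374*t^2.
Raise to 52: e(P,Q) = 41457541217530 + 111770085739046*t + 99100009817053*t^2 in mu_{73}.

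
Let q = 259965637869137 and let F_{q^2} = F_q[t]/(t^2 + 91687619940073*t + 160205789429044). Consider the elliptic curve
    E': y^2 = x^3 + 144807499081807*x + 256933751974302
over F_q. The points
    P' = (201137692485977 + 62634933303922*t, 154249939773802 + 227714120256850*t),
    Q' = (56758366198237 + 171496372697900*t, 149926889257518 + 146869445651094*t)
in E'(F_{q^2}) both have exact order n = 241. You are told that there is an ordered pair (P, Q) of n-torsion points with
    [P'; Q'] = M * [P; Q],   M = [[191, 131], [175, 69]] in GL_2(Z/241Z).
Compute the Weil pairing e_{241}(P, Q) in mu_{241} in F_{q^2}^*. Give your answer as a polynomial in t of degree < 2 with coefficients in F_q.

218886476681648 + 13635385511930*t

Since e_{241}(P,P)=e_{241}(Q,Q)=1 and e_{241}(Q,P)=e_{241}(P,Q)^{-1}, expanding e_{241}(191*P + 131*Q,175*P + 69*Q) leaves e(P,Q)^det(M).
191*69 - 131*175 = -9746; reduced mod 241: det = 135, inverse 25.
Build f_{241,P'} and f_{241,Q'} via the 8-bit ladder of 241=11110001_2; evaluate at shifted divisors; quotient in F_{259965637869137^2}.
The quotient is 123496212180917 + 242091091135927*t.
(123496212180917 + 242091091135927*t)^{25} mod (259965637869137,f) = 218886476681648 + 13635385511930*t.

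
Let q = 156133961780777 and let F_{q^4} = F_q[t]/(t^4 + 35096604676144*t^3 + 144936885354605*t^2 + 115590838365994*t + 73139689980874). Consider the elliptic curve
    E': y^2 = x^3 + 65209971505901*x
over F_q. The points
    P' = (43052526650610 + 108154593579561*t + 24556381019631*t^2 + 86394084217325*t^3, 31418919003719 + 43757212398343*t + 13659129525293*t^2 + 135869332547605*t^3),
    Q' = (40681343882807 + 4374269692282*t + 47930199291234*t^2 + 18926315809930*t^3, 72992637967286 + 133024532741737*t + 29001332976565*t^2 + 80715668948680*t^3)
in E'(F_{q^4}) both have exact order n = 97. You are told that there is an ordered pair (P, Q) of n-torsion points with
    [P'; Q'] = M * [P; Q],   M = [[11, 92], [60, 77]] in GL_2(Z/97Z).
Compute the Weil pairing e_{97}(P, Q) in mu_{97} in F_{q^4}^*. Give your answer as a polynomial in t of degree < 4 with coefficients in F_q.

73521418585910 + 3127561264902*t + 122419534228815*t^2 + 137721894278211*t^3

Alternating bilinearity on E[97] (values in mu_{97} in F_{156133961780777^4}) gives e(P',Q') = e(P,Q)^det(M).
det M = 11*77 - 92*60 = -4673 = 80 (mod 97); 80^{-1} = 57 (mod 97).
Run Miller on y^2=x^3+65209971505901*x over F_{156133961780777}: ladder 1100001 (7 bits); e = f_P(D_Q)/f_Q(D_P).
Miller gives e_{97}(P',Q') = 57814486621109 + 6791234514262*t + 57961428464086*t^2 + 69869759473725*t^3 in F_{156133961780777^4}.
Finally e_{97}(P,Q) = 73521418585910 + 3127561264902*t + 122419534228815*t^2 + 137721894278211*t^3.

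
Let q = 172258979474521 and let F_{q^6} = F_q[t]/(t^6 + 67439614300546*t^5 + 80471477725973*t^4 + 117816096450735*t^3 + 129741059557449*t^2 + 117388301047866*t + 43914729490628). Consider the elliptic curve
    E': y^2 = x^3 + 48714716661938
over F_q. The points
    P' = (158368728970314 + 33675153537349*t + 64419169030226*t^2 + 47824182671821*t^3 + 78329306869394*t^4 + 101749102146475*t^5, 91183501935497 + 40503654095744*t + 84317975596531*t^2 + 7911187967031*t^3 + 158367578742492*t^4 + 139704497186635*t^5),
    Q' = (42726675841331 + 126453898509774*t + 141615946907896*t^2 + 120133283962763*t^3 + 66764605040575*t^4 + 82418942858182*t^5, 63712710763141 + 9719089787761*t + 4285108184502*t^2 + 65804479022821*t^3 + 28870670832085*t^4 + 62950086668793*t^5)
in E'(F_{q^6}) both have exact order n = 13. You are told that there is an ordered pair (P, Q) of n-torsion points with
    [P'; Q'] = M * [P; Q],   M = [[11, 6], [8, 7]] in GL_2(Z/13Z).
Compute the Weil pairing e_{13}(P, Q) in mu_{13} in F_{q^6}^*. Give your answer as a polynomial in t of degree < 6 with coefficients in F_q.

The 13-Weil pairing on E[13] over F_{172258979474521} is alternating-bilinear: e_{13}(P',Q') = e_{13}(P,Q)^det(M).
So e_{13}(P,Q) = e_{13}(P',Q')^{9}, since 3*9 = 1 mod 13.
Miller loop for e_{13} over F_{172258979474521^6}: bits of 13 = 1101; 3 double steps + 2 add steps, l/v at each.
Miller gives e_{13}(P',Q') = 78065749661246 + 103016706676133*t + 153333302551625*t^2 + 162614878071513*t^3 + 94915064417214*t^4 + 119914619130355*t^5 in F_{172258979474521^6}.
Hence e(P,Q) = 108303886717341 + 122508702034843*t + 113428788101610*t^2 + 93037540067968*t^3 + 84922075270970*t^4 + 14033646293320*t^5 in F_{172258979474521^6}^*.

108303886717341 + 122508702034843*t + 113428788101610*t^2 + 93037540067968*t^3 + 84922075270970*t^4 + 14033646293320*t^5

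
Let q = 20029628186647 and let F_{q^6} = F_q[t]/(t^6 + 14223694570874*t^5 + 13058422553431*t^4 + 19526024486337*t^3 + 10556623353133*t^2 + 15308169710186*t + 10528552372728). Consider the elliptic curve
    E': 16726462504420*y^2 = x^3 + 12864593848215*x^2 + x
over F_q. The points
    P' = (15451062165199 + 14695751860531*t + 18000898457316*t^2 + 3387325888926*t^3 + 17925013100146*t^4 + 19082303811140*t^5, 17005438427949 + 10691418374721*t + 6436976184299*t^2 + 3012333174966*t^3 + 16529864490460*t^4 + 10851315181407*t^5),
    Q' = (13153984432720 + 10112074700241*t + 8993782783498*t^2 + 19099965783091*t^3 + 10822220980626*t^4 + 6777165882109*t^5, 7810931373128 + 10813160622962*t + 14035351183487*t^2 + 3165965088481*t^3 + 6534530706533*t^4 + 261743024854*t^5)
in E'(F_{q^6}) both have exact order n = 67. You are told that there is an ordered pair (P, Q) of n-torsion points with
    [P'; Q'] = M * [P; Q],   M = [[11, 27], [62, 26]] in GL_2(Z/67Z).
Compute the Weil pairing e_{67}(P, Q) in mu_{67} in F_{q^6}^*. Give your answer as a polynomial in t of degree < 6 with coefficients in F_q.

Alternating bilinearity on E[67] (values in mu_{67} in F_{20029628186647^6}) gives e(P',Q') = e(P,Q)^det(M).
Inverting 19 mod 67: 60. Thus e_{67}(P,Q) = e(P',Q')^{60}.
Montgomery->Weierstrass: x_W = 8573657646689*x+15538194710895, y_W=8573657646689*y on F_{20029628186647}; lands on y^2=x^3+2586277950238*x+14177351432713.
Run Miller on y^2=x^3+2586277950238*x+14177351432713 over F_{20029628186647}: ladder 1000011 (7 bits); e = f_P(D_Q)/f_Q(D_P).
f_P(D_Q)/f_Q(D_P) = 16246501185076 + 16506968787191*t + 4496483022994*t^2 + 897918373480*t^3 + 11753060082037*t^4 + 2296231609379*t^5.
Hence e(P,Q) = 17251849515061 + 18348328017007*t + 10230119924884*t^2 + 1296970557988*t^3 + 9215985520957*t^4 + 404174152727*t^5 in F_{20029628186647^6}^*.

17251849515061 + 18348328017007*t + 10230119924884*t^2 + 1296970557988*t^3 + 9215985520957*t^4 + 404174152727*t^5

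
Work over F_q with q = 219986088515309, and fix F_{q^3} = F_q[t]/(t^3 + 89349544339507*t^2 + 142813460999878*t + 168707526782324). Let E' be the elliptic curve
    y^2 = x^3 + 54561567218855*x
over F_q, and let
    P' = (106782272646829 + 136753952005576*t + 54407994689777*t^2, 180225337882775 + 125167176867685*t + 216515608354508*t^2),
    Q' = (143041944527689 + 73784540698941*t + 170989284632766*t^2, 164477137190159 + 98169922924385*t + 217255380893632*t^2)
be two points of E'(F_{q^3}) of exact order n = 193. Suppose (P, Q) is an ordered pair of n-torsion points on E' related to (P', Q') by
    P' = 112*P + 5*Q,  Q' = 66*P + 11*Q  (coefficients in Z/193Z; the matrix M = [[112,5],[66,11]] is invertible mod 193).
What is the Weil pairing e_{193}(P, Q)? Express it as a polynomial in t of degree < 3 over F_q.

10917430030066 + 163131795379464*t + 44668479472330*t^2

Alternating bilinearity on E[193] (values in mu_{193} in F_{219986088515309^3}) gives e(P',Q') = e(P,Q)^det(M).
Hence e(P,Q) = e(P',Q')^{49} where 49 = 130^{-1} mod 193.
n = 193 = (11000001)_2 (8 bits, wt 3); accumulate f_{193,P'}(Q'+S)/f_{193,P'}(S) along the 7-step ladder.
Result: e(P',Q') = 73717420306764 + 170637889780524*t + 200652436445314*t^2.
(73717420306764 + 170637889780524*t + 200652436445314*t^2)^{49} mod (219986088515309,f) = 10917430030066 + 163131795379464*t + 44668479472330*t^2.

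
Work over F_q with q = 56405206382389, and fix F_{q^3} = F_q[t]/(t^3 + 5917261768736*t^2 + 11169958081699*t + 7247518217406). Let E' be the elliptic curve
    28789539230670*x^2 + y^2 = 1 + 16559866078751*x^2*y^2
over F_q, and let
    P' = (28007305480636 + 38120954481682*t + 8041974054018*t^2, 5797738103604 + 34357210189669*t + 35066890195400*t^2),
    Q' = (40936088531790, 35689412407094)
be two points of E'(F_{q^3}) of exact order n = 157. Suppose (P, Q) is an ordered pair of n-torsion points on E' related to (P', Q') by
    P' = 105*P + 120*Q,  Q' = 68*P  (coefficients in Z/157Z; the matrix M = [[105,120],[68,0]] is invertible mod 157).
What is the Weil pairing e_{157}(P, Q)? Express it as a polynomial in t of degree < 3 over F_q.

e_{157} is bilinear + alternating on E[157], so e_{157}(105*P + 120*Q, 68*P) = e_{157}(P,Q)^(105*0-120*68).
105*0 - 120*68 = -8160; reduced mod 157: det = 4, inverse 118.
Map (x,y)_Ed via u=(1+y)/(1-y), v=(1+y)/((1-y)x) to Montgomery A=37461946373132,B=42305405064653; then to (a',b')=(0,23832713011027).
Miller loop for e_{157} over F_{56405206382389^3}: bits of 157 = 10011101; 7 double steps + 4 add steps, l/v at each.
Result: e(P',Q') = 39080391866914 + 37832148400994*t + 27370979639111*t^2.
e_{157}(P,Q) = (39080391866914 + 37832148400994*t + 27370979639111*t^2)^{118} = 56381521250908 + 11226256735547*t + 29910485509543*t^2.

56381521250908 + 11226256735547*t + 29910485509543*t^2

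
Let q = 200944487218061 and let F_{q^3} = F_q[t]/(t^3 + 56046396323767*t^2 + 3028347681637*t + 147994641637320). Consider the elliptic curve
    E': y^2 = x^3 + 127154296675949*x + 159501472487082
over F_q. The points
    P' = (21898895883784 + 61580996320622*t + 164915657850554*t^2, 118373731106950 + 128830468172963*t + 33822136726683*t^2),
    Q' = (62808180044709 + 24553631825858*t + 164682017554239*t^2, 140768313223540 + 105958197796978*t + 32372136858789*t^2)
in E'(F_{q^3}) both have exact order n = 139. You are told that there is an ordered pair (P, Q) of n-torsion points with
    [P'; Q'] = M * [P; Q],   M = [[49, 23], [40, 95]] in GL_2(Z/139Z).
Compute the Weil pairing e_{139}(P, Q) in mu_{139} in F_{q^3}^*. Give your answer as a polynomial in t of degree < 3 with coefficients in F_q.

56931224740596 + 106718619980551*t + 126309380464934*t^2

Since e_{139}(P,P)=e_{139}(Q,Q)=1 and e_{139}(Q,P)=e_{139}(P,Q)^{-1}, expanding e_{139}(49*P + 23*Q,40*P + 95*Q) leaves e(P,Q)^det(M).
Inverting 121 mod 139: 54. Thus e_{139}(P,Q) = e(P',Q')^{54}.
Double-and-add over 10001011: 8-1 doublings, 4-1 additions; each step l_{T,T}/v_{2T} or l_{T,P'}/v at Q'+S for random S.
Result: e(P',Q') = 63461514426010 + 67986229616284*t + 10636521508263*t^2.
Raise to 54: e(P,Q) = 56931224740596 + 106718619980551*t + 126309380464934*t^2 in mu_{139}.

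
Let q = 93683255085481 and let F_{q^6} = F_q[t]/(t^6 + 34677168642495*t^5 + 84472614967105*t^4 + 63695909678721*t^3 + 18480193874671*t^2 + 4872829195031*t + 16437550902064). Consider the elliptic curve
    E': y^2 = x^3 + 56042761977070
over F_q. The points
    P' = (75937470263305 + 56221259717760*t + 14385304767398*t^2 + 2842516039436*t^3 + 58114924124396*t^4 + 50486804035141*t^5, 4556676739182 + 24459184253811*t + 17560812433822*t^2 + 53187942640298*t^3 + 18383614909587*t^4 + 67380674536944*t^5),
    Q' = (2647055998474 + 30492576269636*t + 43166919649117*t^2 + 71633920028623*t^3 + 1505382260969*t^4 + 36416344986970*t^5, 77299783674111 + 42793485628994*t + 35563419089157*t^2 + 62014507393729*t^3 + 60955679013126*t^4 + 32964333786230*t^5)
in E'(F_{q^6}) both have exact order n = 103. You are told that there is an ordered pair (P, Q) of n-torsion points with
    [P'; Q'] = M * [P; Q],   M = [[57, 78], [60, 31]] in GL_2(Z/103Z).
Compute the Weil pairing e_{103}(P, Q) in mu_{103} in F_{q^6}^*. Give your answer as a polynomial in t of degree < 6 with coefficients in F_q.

Under M = [[57,78],[60,31]] in GL_2(Z/103), e_{103}(P',Q') = e_{103}(P,Q)^(57*31-78*60 mod 103).
Inverting 74 mod 103: 71. Thus e_{103}(P,Q) = e(P',Q')^{71}.
Build f_{103,P'} and f_{103,Q'} via the 7-bit ladder of 103=1100111_2; evaluate at shifted divisors; quotient in F_{93683255085481^6}.
Result: e(P',Q') = 73783756376953 + 75944098421858*t + 17452722264499*t^2 + 84283696264397*t^3 + 62302165411560*t^4 + 8317210039905*t^5.
Hence e(P,Q) = 49482771844096 + 24680363854586*t + 48399000702923*t^2 + 42696477363481*t^3 + 93358976319402*t^4 + 17471161185607*t^5 in F_{93683255085481^6}^*.

49482771844096 + 24680363854586*t + 48399000702923*t^2 + 42696477363481*t^3 + 93358976319402*t^4 + 17471161185607*t^5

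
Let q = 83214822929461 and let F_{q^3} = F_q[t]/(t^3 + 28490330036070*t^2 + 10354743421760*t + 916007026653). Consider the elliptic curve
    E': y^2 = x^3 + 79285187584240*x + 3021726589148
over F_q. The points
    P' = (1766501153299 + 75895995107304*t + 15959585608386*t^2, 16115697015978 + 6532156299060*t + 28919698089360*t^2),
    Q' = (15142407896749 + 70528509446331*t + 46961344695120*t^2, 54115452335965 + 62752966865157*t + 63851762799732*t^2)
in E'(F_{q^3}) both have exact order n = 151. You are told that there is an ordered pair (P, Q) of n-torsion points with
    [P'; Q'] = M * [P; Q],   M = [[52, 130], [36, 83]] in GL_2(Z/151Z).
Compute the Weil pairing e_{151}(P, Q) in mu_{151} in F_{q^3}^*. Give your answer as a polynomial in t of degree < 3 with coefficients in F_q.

7595342097846 + 39779285054159*t + 42687405863949*t^2

Alternating bilinearity on E[151] (values in mu_{151} in F_{83214822929461^3}) gives e(P',Q') = e(P,Q)^det(M).
Hence e(P,Q) = e(P',Q')^{56} where 56 = 89^{-1} mod 151.
Double-and-add over 10010111: 8-1 doublings, 5-1 additions; each step l_{T,T}/v_{2T} or l_{T,P'}/v at Q'+S for random S.
e_{151}(P',Q') = 1267124701385 + 52807074772562*t + 19501850883788*t^2.
e_{151}(P,Q) = (1267124701385 + 52807074772562*t + 19501850883788*t^2)^{56} = 7595342097846 + 39779285054159*t + 42687405863949*t^2.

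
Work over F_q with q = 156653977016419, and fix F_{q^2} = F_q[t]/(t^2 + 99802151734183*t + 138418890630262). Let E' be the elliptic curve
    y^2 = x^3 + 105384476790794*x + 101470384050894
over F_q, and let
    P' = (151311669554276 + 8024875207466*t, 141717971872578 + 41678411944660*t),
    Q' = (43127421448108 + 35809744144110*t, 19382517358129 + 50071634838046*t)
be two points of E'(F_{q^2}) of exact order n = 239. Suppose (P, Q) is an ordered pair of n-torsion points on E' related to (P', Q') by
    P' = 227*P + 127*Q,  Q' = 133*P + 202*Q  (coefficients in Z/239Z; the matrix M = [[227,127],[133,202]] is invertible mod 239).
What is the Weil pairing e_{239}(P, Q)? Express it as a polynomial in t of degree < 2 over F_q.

134886865879924 + 61140841982257*t

Under M = [[227,127],[133,202]] in GL_2(Z/239), e_{239}(P',Q') = e_{239}(P,Q)^(227*202-127*133 mod 239).
Inverting 44 mod 239: 201. Thus e_{239}(P,Q) = e(P',Q')^{201}.
n = 239 = (11101111)_2 (8 bits, wt 7); accumulate f_{239,P'}(Q'+S)/f_{239,P'}(S) along the 7-step ladder.
So e_{239}(P',Q') = 14727819576142 + 151200517528599*t.
Raise to 201: e(P,Q) = 134886865879924 + 61140841982257*t in mu_{239}.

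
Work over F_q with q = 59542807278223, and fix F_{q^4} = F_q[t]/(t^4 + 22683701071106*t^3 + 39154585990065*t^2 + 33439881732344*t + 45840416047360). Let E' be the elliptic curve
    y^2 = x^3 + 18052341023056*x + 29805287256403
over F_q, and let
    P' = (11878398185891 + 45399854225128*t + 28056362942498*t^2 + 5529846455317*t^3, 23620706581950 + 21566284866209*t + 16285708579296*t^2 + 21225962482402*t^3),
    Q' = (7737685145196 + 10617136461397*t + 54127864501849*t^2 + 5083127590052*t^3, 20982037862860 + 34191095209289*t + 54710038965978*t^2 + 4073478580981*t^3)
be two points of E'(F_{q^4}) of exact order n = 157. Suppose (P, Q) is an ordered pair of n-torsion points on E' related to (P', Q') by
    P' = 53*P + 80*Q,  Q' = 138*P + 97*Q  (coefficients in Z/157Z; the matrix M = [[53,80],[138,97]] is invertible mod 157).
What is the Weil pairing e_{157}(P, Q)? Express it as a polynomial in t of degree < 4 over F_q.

24275225019437 + 30113008057645*t + 51545498034232*t^2 + 30662986604836*t^3

The 157-Weil pairing on E[157] over F_{59542807278223} is alternating-bilinear: e_{157}(P',Q') = e_{157}(P,Q)^det(M).
Hence e(P,Q) = e(P',Q')^{75} where 75 = 67^{-1} mod 157.
Run Miller on y^2=x^3+18052341023056*x+29805287256403 over F_{59542807278223}: ladder 10011101 (8 bits); e = f_P(D_Q)/f_Q(D_P).
Result: e(P',Q') = 25796142447127 + 57566598528661*t + 44006322350476*t^2 + 57540282353364*t^3.
Hence e(P,Q) = 24275225019437 + 30113008057645*t + 51545498034232*t^2 + 30662986604836*t^3 in F_{59542807278223^4}^*.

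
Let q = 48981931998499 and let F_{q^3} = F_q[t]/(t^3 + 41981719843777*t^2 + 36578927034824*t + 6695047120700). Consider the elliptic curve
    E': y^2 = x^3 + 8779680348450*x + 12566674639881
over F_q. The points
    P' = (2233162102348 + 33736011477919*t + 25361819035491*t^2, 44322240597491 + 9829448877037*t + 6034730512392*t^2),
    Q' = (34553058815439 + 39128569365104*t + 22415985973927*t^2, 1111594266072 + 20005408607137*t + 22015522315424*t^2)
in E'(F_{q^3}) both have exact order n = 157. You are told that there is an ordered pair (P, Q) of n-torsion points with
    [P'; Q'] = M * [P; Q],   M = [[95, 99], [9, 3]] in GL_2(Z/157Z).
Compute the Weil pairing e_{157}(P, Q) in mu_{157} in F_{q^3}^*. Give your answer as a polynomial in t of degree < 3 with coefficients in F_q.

46468780706703 + 16908866389890*t + 46103633704907*t^2

Since e_{157}(P,P)=e_{157}(Q,Q)=1 and e_{157}(Q,P)=e_{157}(P,Q)^{-1}, expanding e_{157}(95*P + 99*Q,9*P + 3*Q) leaves e(P,Q)^det(M).
Inverting 22 mod 157: 50. Thus e_{157}(P,Q) = e(P',Q')^{50}.
n = 157 = (10011101)_2 (8 bits, wt 5); accumulate f_{157,P'}(Q'+S)/f_{157,P'}(S) along the 7-step ladder.
f_P(D_Q)/f_Q(D_P) = 43595661996090 + 10039293922335*t + 6494223924619*t^2.
Finally e_{157}(P,Q) = 46468780706703 + 16908866389890*t + 46103633704907*t^2.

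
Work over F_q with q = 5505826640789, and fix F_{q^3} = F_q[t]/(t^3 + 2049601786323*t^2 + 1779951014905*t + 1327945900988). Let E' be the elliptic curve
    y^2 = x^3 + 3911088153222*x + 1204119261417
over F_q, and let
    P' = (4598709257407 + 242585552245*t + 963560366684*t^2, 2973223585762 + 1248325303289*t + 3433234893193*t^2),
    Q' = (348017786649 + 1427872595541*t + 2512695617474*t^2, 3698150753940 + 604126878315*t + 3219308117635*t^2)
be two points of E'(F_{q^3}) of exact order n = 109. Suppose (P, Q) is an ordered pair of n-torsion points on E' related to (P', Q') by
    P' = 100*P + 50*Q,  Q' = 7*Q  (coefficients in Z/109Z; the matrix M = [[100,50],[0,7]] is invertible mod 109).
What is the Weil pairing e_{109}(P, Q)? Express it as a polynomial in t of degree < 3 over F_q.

1046574544420 + 114031982049*t + 3599216640921*t^2

e_{109} is bilinear + alternating on E[109], so e_{109}(100*P + 50*Q, 7*Q) = e_{109}(P,Q)^(100*7-50*0).
det(M) mod 109 = 46; its inverse in (Z/109)^* is 64 (check: 46*64 mod 109 = 1).
n = 109 = (1101101)_2 (7 bits, wt 5); accumulate f_{109,P'}(Q'+S)/f_{109,P'}(S) along the 6-step ladder.
f_P(D_Q)/f_Q(D_P) = 4010786462132 + 1986507898552*t + 1121142506483*t^2.
Hence e(P,Q) = 1046574544420 + 114031982049*t + 3599216640921*t^2 in F_{5505826640789^3}^*.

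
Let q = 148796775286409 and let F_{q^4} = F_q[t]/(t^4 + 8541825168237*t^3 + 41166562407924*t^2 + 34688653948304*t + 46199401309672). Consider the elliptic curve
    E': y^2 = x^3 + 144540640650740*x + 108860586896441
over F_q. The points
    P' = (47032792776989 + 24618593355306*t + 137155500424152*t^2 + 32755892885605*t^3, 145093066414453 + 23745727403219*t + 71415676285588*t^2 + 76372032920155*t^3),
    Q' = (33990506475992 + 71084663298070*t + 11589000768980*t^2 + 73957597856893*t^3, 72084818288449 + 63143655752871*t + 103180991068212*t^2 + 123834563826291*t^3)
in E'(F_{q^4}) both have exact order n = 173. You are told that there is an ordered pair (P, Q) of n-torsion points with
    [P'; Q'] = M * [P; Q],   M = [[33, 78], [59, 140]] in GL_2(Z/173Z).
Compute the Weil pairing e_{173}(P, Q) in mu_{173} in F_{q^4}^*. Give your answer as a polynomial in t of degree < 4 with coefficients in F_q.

Alternating bilinearity on E[173] (values in mu_{173} in F_{148796775286409^4}) gives e(P',Q') = e(P,Q)^det(M).
Inverting 18 mod 173: 125. Thus e_{173}(P,Q) = e(P',Q')^{125}.
Run Miller on y^2=x^3+144540640650740*x+108860586896441 over F_{148796775286409}: ladder 10101101 (8 bits); e = f_P(D_Q)/f_Q(D_P).
e_{173}(P',Q') = 83597381254365 + 56060791142974*t + 32046528047408*t^2 + 75531194217611*t^3.
Thus e_{173}(P,Q) = 14199167872420 + 22359435674257*t + 6843158965767*t^2 + 77060725749315*t^3.

14199167872420 + 22359435674257*t + 6843158965767*t^2 + 77060725749315*t^3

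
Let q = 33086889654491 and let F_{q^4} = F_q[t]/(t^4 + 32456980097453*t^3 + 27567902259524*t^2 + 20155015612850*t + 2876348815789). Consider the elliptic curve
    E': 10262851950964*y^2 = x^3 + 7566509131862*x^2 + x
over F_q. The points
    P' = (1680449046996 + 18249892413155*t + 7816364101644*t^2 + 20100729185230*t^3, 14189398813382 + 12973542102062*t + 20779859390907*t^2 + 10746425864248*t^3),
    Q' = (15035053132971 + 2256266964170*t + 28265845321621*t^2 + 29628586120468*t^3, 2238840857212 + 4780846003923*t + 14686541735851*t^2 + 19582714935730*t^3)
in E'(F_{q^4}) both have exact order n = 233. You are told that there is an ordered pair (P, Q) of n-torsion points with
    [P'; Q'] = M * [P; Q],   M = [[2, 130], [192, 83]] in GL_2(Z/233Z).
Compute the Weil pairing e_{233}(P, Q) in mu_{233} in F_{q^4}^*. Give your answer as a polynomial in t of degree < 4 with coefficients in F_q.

14725294459783 + 23835102352715*t + 28371181080927*t^2 + 32565402968205*t^3

The 233-Weil pairing on E[233] over F_{33086889654491} is alternating-bilinear: e_{233}(P',Q') = e_{233}(P,Q)^det(M).
So e_{233}(P,Q) = e_{233}(P',Q')^{216}, since 137*216 = 1 mod 233.
Montgomery->Weierstrass: x_W = 8796554210997*x+21030764597337, y_W=8796554210997*y on F_{33086889654491}; lands on y^2=x^3+10193935598689*x+23149795343678.
8-bit Miller (11101001) on E'/F_{33086889654491} with a'=10193935598689, b'=23149795343678: accumulate tangent/chord ratios at Q'+S and P'+S'.
Miller gives e_{233}(P',Q') = 25134143777182 + 25000727695224*t + 7526580752491*t^2 + 18890179605360*t^3 in F_{33086889654491^4}.
Hence e(P,Q) = 14725294459783 + 23835102352715*t + 28371181080927*t^2 + 32565402968205*t^3 in F_{33086889654491^4}^*.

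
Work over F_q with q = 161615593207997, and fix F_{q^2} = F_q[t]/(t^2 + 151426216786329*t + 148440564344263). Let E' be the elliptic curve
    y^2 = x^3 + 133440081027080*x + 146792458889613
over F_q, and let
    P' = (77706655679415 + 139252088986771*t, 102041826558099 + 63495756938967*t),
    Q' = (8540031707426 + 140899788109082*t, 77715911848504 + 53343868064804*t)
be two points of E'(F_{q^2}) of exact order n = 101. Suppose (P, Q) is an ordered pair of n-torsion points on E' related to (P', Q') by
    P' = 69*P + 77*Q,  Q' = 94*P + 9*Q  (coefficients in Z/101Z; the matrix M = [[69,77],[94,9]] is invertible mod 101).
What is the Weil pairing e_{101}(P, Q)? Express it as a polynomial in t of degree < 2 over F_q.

107479338514028 + 135281705103460*t

e_{101} is bilinear + alternating on E[101], so e_{101}(69*P + 77*Q, 94*P + 9*Q) = e_{101}(P,Q)^(69*9-77*94).
So e_{101}(P,Q) = e_{101}(P',Q')^{33}, since 49*33 = 1 mod 101.
Miller loop for e_{101} over F_{161615593207997^2}: bits of 101 = 1100101; 6 double steps + 3 add steps, l/v at each.
Miller gives e_{101}(P',Q') = 151914708099422 + 90458669818983*t in F_{161615593207997^2}.
Finally e_{101}(P,Q) = 107479338514028 + 135281705103460*t.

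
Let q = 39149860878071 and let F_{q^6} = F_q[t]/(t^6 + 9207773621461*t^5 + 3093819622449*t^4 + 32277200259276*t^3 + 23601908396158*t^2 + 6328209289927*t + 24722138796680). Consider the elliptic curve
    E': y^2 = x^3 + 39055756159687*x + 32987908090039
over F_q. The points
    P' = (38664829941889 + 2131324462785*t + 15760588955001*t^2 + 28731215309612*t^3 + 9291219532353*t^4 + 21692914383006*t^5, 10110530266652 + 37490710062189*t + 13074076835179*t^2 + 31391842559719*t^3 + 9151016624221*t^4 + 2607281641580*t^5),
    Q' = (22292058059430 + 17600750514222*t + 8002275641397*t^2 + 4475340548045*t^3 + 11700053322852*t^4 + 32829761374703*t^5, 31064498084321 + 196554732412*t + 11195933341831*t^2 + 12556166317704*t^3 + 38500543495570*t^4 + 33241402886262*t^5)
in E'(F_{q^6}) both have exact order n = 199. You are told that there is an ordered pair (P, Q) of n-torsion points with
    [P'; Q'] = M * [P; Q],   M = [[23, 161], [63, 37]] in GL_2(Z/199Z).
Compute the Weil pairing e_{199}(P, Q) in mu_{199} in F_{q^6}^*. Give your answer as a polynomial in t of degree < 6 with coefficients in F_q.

3014307383906 + 559182492159*t + 27007935837160*t^2 + 9022030674007*t^3 + 20584718990827*t^4 + 19921924736305*t^5

e_{199} is bilinear + alternating on E[199], so e_{199}(23*P + 161*Q, 63*P + 37*Q) = e_{199}(P,Q)^(23*37-161*63).
Hence e(P,Q) = e(P',Q')^{62} where 62 = 61^{-1} mod 199.
8-bit Miller (11000111) on E'/F_{39149860878071} with a'=39055756159687, b'=32987908090039: accumulate tangent/chord ratios at Q'+S and P'+S'.
Miller gives e_{199}(P',Q') = 28925926951403 + 8099594816277*t + 3114885139921*t^2 + 38625831512814*t^3 + 19644555647160*t^4 + 26653562033113*t^5 in F_{39149860878071^6}.
e_{199}(P,Q) = (28925926951403 + 8099594816277*t + 3114885139921*t^2 + 38625831512814*t^3 + 19644555647160*t^4 + 26653562033113*t^5)^{62} = 3014307383906 + 559182492159*t + 27007935837160*t^2 + 9022030674007*t^3 + 20584718990827*t^4 + 19921924736305*t^5.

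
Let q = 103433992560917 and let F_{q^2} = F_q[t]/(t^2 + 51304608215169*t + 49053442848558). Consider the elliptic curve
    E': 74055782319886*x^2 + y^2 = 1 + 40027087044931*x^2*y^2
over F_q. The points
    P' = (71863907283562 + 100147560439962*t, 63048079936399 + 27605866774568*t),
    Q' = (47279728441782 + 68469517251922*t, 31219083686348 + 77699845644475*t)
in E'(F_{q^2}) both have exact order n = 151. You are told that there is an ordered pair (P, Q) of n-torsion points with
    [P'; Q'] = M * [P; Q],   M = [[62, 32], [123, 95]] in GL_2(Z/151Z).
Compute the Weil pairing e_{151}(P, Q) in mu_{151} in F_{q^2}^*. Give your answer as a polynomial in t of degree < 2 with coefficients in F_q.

Since e_{151}(P,P)=e_{151}(Q,Q)=1 and e_{151}(Q,P)=e_{151}(P,Q)^{-1}, expanding e_{151}(62*P + 32*Q,123*P + 95*Q) leaves e(P,Q)^det(M).
det(M) mod 151 = 142; its inverse in (Z/151)^* is 67 (check: 142*67 mod 151 = 1).
Map (x,y)_Ed via u=(1+y)/(1-y), v=(1+y)/((1-y)x) to Montgomery A=85805904612201,B=19314883621352; then to (a',b')=(229379423114,60809770589935).
n = 151 = (10010111)_2 (8 bits, wt 5); accumulate f_{151,P'}(Q'+S)/f_{151,P'}(S) along the 7-step ladder.
So e_{151}(P',Q') = 72012309854498 + 83910451755148*t.
Thus e_{151}(P,Q) = 64530487720411 + 38796790401545*t.

64530487720411 + 38796790401545*t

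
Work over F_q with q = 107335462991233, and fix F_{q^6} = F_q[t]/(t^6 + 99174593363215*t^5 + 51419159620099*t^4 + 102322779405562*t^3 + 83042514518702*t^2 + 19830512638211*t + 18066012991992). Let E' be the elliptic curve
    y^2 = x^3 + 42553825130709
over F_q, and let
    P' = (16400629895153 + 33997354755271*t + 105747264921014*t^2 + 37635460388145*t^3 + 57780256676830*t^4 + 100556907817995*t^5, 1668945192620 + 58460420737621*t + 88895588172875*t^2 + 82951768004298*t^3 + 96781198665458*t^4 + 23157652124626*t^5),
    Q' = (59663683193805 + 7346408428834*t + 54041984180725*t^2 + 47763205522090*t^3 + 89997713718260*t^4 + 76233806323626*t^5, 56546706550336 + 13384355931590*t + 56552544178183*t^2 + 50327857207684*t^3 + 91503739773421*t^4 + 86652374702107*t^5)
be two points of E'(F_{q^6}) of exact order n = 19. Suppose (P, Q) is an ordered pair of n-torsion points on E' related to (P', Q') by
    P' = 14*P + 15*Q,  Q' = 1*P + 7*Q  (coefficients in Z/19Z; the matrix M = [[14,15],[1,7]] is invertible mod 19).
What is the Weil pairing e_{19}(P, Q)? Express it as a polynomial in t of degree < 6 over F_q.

23761320540512 + 101873886416102*t + 47944227495115*t^2 + 15155220867421*t^3 + 12311511302725*t^4 + 2065737081167*t^5

Under M = [[14,15],[1,7]] in GL_2(Z/19), e_{19}(P',Q') = e_{19}(P,Q)^(14*7-15*1 mod 19).
det M = 14*7 - 15*1 = 83 = 7 (mod 19); 7^{-1} = 11 (mod 19).
5-bit Miller (10011) on E'/F_{107335462991233} with a'=0, b'=42553825130709: accumulate tangent/chord ratios at Q'+S and P'+S'.
e_{19}(P',Q') = 29981880990035 + 106631485719690*t + 17168769608265*t^2 + 2733453403455*t^3 + 39141827067359*t^4 + 58994370878038*t^5.
Raise to 11: e(P,Q) = 23761320540512 + 101873886416102*t + 47944227495115*t^2 + 15155220867421*t^3 + 12311511302725*t^4 + 2065737081167*t^5 in mu_{19}.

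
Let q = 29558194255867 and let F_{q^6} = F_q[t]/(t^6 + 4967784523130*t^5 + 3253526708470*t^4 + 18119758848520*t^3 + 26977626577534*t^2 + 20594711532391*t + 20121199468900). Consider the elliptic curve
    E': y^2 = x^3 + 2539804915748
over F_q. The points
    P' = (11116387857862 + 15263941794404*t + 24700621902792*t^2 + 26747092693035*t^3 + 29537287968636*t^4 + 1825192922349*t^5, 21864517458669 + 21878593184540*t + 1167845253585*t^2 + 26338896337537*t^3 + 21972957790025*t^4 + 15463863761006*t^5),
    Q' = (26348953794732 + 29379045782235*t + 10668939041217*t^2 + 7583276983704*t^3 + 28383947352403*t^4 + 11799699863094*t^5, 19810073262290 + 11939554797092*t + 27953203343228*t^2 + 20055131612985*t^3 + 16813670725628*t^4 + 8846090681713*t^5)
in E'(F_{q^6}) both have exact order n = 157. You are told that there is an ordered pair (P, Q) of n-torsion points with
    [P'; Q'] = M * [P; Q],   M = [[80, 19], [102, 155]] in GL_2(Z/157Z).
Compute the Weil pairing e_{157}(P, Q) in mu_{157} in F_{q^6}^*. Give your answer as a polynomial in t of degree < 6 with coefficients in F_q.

Alternating bilinearity on E[157] (values in mu_{157} in F_{29558194255867^6}) gives e(P',Q') = e(P,Q)^det(M).
80*155 - 19*102 = 10462; reduced mod 157: det = 100, inverse 11.
Run Miller on y^2=x^3+2539804915748 over F_{29558194255867}: ladder 10011101 (8 bits); e = f_P(D_Q)/f_Q(D_P).
The quotient is 4473029965786 + 13159819605619*t + 23758082419501*t^2 + 21286614429836*t^3 + 12769313995337*t^4 + 11209686404148*t^5.
Hence e(P,Q) = 20351073505652 + 21174228128699*t + 15323197124260*t^2 + 16895521634518*t^3 + 23022570364638*t^4 + 6856701658366*t^5 in F_{29558194255867^6}^*.

20351073505652 + 21174228128699*t + 15323197124260*t^2 + 16895521634518*t^3 + 23022570364638*t^4 + 6856701658366*t^5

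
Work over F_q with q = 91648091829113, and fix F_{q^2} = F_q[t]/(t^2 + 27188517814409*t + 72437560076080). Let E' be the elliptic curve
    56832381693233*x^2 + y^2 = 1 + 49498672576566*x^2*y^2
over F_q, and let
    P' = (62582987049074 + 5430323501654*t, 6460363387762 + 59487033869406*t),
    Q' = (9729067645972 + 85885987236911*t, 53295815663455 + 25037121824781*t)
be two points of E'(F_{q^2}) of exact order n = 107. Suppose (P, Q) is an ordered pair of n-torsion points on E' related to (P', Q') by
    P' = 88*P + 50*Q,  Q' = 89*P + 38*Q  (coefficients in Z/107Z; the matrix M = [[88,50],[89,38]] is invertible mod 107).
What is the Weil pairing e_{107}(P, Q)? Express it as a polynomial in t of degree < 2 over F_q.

32830688500379 + 38140337006659*t

Alternating bilinearity on E[107] (values in mu_{107} in F_{91648091829113^2}) gives e(P',Q') = e(P,Q)^det(M).
Hence e(P,Q) = e(P',Q')^{104} where 104 = 71^{-1} mod 107.
Edwards a_E,d_E -> Montgomery A=52760861115849,B=39494830407859 -> Weierstrass 33290091630711,75220512559105 via alpha=2447160406781,beta=24745450236445.
n = 107 = (1101011)_2 (7 bits, wt 5); accumulate f_{107,P'}(Q'+S)/f_{107,P'}(S) along the 6-step ladder.
So e_{107}(P',Q') = 43265082371123 + 42802783883401*t.
Thus e_{107}(P,Q) = 32830688500379 + 38140337006659*t.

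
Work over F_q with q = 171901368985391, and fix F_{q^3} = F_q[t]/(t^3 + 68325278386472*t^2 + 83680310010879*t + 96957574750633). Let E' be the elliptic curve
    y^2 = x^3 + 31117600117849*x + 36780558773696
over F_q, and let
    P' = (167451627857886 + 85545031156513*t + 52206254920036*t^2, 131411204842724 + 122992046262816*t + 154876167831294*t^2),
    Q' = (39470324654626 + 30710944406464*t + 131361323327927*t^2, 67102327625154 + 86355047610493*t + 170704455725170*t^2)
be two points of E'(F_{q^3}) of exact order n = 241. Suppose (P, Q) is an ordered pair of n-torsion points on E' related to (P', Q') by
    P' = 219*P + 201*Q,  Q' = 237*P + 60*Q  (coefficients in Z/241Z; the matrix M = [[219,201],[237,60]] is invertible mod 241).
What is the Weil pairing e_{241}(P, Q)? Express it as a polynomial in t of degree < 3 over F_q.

18877507639812 + 129982096950465*t + 66669997506208*t^2

Alternating bilinearity on E[241] (values in mu_{241} in F_{171901368985391^3}) gives e(P',Q') = e(P,Q)^det(M).
Inverting 207 mod 241: 163. Thus e_{241}(P,Q) = e(P',Q')^{163}.
Double-and-add over 11110001: 8-1 doublings, 5-1 additions; each step l_{T,T}/v_{2T} or l_{T,P'}/v at Q'+S for random S.
e_{241}(P',Q') = 108535281592235 + 36424629830081*t + 142817216085070*t^2.
Hence e(P,Q) = 18877507639812 + 129982096950465*t + 66669997506208*t^2 in F_{171901368985391^3}^*.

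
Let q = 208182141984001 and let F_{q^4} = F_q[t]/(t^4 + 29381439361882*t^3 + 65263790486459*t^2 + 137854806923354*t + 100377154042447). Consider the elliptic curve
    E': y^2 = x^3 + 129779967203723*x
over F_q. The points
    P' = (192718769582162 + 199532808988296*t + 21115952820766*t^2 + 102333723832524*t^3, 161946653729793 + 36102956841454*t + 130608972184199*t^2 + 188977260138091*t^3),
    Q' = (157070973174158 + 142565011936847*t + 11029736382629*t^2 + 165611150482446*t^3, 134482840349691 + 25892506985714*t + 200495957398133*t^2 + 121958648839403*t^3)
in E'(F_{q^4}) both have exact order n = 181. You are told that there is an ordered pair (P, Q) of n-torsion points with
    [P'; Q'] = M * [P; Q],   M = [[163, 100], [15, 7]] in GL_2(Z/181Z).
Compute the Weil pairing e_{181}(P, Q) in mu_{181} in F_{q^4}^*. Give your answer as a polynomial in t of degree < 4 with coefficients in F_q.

Since e_{181}(P,P)=e_{181}(Q,Q)=1 and e_{181}(Q,P)=e_{181}(P,Q)^{-1}, expanding e_{181}(163*P + 100*Q,15*P + 7*Q) leaves e(P,Q)^det(M).
det(M) mod 181 = 3; its inverse in (Z/181)^* is 121 (check: 3*121 mod 181 = 1).
Run Miller on y^2=x^3+129779967203723*x over F_{208182141984001}: ladder 10110101 (8 bits); e = f_P(D_Q)/f_Q(D_P).
The quotient is 82761706217737 + 39347660527129*t + 49854379484455*t^2 + 4327043638995*t^3.
Hence e(P,Q) = 179464355073289 + 68054995481304*t + 93907521113249*t^2 + 79773591744994*t^3 in F_{208182141984001^4}^*.

179464355073289 + 68054995481304*t + 93907521113249*t^2 + 79773591744994*t^3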